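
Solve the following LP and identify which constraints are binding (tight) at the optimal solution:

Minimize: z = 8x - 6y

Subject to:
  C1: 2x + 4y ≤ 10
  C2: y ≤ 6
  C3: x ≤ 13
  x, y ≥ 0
Optimal: x = 0, y = 2.5
Binding: C1, x ≥ 0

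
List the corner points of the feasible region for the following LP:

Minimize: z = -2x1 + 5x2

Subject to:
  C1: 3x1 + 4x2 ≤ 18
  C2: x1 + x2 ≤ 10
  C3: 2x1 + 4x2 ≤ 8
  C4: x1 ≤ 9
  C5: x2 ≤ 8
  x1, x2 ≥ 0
Each vertex is the intersection of two constraint boundaries that also satisfies all remaining constraints:
  x1 = 0 and x2 = 0 → (0, 0)
  2x1 + 4x2 = 8 and x2 = 0 → (4, 0)
  2x1 + 4x2 = 8 and x1 = 0 → (0, 2)

Vertices: (0, 0), (4, 0), (0, 2)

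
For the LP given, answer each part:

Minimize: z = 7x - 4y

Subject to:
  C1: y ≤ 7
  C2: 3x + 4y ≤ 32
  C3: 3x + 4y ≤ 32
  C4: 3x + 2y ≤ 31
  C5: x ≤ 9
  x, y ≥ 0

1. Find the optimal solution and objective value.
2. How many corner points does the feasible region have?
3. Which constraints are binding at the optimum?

1. x = 0, y = 7, z = -28
2. 5
3. C1, x ≥ 0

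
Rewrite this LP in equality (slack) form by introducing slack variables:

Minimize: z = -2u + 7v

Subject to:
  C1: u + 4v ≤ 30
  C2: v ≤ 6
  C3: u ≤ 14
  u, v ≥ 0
min z = -2u + 7v

s.t.
  u + 4v + s1 = 30
  v + s2 = 6
  u + s3 = 14
  u, v, s1, s2, s3 ≥ 0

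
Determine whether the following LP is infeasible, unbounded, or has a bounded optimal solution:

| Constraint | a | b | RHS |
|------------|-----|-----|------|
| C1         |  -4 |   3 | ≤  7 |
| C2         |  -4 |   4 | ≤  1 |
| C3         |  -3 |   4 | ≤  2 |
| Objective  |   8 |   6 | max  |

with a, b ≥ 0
Feasible point: (0, 0) satisfies every constraint, so the LP is feasible.
Direction d = (1, 0): for each constraint row a, a·d ≤ 0 —
  (-4)(1) + (3)(0) = -4 ≤ 0
  (-4)(1) + (4)(0) = -4 ≤ 0
  (-3)(1) + (4)(0) = -3 ≤ 0
and d ≥ 0, so (0, 0) + t·d stays feasible for every t ≥ 0. Along this ray z = 8a + 6b changes by 8 per unit t, so z → +∞.

Unbounded — the objective can increase without bound over the feasible region.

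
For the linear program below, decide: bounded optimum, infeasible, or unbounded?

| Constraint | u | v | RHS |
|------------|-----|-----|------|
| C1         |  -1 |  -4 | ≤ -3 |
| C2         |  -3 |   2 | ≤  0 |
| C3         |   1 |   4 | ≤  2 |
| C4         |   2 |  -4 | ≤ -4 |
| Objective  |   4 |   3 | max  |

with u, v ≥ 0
C3 requires u + 4v ≤ 2, while C1 (-u - 4v ≤ -3) is equivalent to u + 4v ≥ 3. Together they would need 3 ≤ u + 4v ≤ 2, which is impossible since 3 > 2. No point satisfies all constraints.

The feasible region is empty; the LP is infeasible.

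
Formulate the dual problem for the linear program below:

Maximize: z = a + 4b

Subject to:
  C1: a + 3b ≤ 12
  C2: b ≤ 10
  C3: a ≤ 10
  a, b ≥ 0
Minimize: z = 12y1 + 10y2 + 10y3

Subject to:
  C1: -y1 - y3 ≤ -1
  C2: -3y1 - y2 ≤ -4
  y1, y2, y3 ≥ 0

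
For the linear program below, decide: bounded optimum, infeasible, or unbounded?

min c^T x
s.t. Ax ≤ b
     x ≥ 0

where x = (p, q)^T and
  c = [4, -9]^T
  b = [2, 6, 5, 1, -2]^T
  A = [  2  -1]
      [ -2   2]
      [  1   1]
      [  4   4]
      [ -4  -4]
One constraint requires 4p + 4q ≤ 1, while the constraint -4p - 4q ≤ -2 is equivalent to 4p + 4q ≥ 2. Together they would need 2 ≤ 4p + 4q ≤ 1, which is impossible since 2 > 1. No point satisfies all constraints.

Infeasible: no point satisfies all constraints simultaneously.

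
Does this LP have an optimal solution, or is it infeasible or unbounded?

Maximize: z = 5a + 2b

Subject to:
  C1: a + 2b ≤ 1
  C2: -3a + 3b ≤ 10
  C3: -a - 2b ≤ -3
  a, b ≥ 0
C1 requires a + 2b ≤ 1, while C3 (-a - 2b ≤ -3) is equivalent to a + 2b ≥ 3. Together they would need 3 ≤ a + 2b ≤ 1, which is impossible since 3 > 1. No point satisfies all constraints.

Infeasible: no point satisfies all constraints simultaneously.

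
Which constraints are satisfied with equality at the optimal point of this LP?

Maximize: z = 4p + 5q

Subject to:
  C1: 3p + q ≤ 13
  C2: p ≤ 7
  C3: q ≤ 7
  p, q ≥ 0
Optimal: p = 2, q = 7
Slack at optimum:
  C1: slack = 0 (binding)
  C2: slack = 5
  C3: slack = 0 (binding)
  p ≥ 0: p = 2
  q ≥ 0: q = 7
Binding constraints: C1, C3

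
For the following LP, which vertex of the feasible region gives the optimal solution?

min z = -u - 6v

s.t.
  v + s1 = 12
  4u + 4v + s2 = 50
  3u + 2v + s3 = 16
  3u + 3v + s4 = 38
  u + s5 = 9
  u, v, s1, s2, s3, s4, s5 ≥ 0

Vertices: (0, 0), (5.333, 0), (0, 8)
Evaluating z = -u - 6v at each vertex:
  (0, 0): z = 0
  (5.333, 0): z = -5.333
  (0, 8): z = -48

The smallest value is z = -48, attained at (0, 8).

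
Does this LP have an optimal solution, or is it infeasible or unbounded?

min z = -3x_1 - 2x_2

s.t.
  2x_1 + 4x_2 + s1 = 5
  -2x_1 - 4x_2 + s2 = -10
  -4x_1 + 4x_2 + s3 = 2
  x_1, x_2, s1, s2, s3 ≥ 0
The row 2x_1 + 4x_2 + s1 = 5 with s1 ≥ 0 requires 2x_1 + 4x_2 ≤ 5, while the row -2x_1 - 4x_2 + s2 = -10 with s2 ≥ 0 is equivalent to 2x_1 + 4x_2 ≥ 10. Together they would need 10 ≤ 2x_1 + 4x_2 ≤ 5, which is impossible since 10 > 5. No point satisfies all constraints.

Infeasible: no point satisfies all constraints simultaneously.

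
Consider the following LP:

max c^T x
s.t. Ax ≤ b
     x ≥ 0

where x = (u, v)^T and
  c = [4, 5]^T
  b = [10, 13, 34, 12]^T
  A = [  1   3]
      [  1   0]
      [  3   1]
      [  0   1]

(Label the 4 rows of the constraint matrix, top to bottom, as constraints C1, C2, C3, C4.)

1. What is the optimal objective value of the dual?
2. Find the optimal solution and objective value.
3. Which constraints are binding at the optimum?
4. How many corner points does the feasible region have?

1. 40 (by strong duality, equal to the primal optimum)
2. u = 10, v = 0, z = 40
3. C1, v ≥ 0
4. 3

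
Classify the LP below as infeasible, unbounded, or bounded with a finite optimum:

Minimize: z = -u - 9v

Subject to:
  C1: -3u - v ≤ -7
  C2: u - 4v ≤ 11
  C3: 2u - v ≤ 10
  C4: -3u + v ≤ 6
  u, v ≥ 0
Feasible point: (2, 1) satisfies every constraint, so the LP is feasible.
Direction d = (1, 2): for each constraint row a, a·d ≤ 0 —
  (-3)(1) + (-1)(2) = -5 ≤ 0
  (1)(1) + (-4)(2) = -7 ≤ 0
  (2)(1) + (-1)(2) = 0 ≤ 0
  (-3)(1) + (1)(2) = -1 ≤ 0
and d ≥ 0, so (2, 1) + t·d stays feasible for every t ≥ 0. Along this ray z = -u - 9v changes by -19 per unit t, so z → −∞.

Unbounded — the objective can decrease without bound over the feasible region.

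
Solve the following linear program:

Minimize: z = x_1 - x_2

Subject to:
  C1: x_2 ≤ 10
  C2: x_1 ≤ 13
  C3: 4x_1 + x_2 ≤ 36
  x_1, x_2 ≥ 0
Each vertex is the intersection of two constraint boundaries that also satisfies all remaining constraints:
  x_1 = 0 and x_2 = 0 → (0, 0)
  4x_1 + x_2 = 36 and x_2 = 0 → (9, 0)
  x_2 = 10 and 4x_1 + x_2 = 36 → (6.5, 10)
  x_2 = 10 and x_1 = 0 → (0, 10)

Evaluating z = x_1 - x_2 at each vertex:
  (0, 0): z = 0
  (9, 0): z = 9
  (6.5, 10): z = -3.5
  (0, 10): z = -10

The minimum is at (0, 10) with z = -10.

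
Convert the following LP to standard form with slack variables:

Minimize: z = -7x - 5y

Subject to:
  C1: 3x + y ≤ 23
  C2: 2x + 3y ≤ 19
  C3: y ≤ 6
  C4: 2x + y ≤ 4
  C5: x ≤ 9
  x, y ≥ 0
min z = -7x - 5y

s.t.
  3x + y + s1 = 23
  2x + 3y + s2 = 19
  y + s3 = 6
  2x + y + s4 = 4
  x + s5 = 9
  x, y, s1, s2, s3, s4, s5 ≥ 0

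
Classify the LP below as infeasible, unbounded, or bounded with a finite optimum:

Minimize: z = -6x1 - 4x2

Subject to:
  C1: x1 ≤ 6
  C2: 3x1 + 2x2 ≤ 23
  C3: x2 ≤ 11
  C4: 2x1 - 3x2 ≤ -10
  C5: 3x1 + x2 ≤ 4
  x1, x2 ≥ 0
The point (0, 4) satisfies every constraint, so the LP is feasible; the constraints give x1 ≤ 6 and x2 ≤ 11, which with x1, x2 ≥ 0 keep the feasible region inside a bounded box. A feasible, bounded LP attains a finite optimum at a vertex.

The LP has an optimal solution: (0, 4) with z = -16.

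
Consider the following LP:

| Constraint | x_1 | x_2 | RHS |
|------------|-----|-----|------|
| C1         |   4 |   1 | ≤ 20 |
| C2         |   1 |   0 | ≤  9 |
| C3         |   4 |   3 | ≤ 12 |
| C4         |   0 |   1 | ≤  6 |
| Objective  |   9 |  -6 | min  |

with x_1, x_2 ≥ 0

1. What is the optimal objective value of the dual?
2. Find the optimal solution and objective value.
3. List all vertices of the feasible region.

1. -24 (by strong duality, equal to the primal optimum)
2. x_1 = 0, x_2 = 4, z = -24
3. (0, 0), (3, 0), (0, 4)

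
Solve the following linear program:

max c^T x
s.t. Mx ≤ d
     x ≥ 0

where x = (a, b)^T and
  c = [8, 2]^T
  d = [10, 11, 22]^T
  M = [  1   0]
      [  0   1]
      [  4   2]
Each vertex is the intersection of two constraint boundaries that also satisfies all remaining constraints:
  a = 0 and b = 0 → (0, 0)
  4a + 2b = 22 and b = 0 → (5.5, 0)
  b = 11 and 4a + 2b = 22 → (0, 11)

Evaluating z = 8a + 2b at each vertex:
  (0, 0): z = 0
  (5.5, 0): z = 44
  (0, 11): z = 22

The maximum is at (5.5, 0) with z = 44.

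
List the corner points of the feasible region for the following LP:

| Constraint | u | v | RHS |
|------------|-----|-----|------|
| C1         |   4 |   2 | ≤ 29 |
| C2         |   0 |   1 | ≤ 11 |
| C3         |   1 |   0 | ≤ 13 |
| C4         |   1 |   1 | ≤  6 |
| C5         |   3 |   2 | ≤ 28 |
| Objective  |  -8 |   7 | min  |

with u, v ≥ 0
Each vertex is the intersection of two constraint boundaries that also satisfies all remaining constraints:
  u = 0 and v = 0 → (0, 0)
  u + v = 6 and v = 0 → (6, 0)
  u + v = 6 and u = 0 → (0, 6)

Vertices: (0, 0), (6, 0), (0, 6)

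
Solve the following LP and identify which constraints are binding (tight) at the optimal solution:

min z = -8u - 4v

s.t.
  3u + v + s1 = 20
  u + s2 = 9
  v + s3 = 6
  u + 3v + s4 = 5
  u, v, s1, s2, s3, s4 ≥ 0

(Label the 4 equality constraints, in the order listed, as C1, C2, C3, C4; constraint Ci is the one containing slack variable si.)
Optimal: u = 5, v = 0
Binding: C4, v ≥ 0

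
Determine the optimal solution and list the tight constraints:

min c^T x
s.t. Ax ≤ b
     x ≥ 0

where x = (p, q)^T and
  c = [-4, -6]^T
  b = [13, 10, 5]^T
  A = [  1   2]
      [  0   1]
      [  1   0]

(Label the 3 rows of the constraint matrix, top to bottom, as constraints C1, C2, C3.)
Optimal: p = 5, q = 4
Slack at optimum:
  C1: slack = 0 (binding)
  C2: slack = 6
  C3: slack = 0 (binding)
  p ≥ 0: p = 5
  q ≥ 0: q = 4
Binding constraints: C1, C3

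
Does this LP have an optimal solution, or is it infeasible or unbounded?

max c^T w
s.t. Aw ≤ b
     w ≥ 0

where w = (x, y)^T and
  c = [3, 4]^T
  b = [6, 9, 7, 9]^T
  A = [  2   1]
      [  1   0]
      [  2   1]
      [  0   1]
The point (0, 6) satisfies every constraint, so the LP is feasible; the constraints give x ≤ 9 and y ≤ 9, which with x, y ≥ 0 keep the feasible region inside a bounded box. A feasible, bounded LP attains a finite optimum at a vertex.

The LP has an optimal solution: (0, 6) with z = 24.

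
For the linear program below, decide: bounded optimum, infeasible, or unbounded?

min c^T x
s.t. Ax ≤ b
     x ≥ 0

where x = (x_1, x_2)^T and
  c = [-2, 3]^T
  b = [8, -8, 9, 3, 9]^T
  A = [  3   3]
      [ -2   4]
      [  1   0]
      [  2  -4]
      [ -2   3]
One constraint requires 2x_1 - 4x_2 ≤ 3, while the constraint -2x_1 + 4x_2 ≤ -8 is equivalent to 2x_1 - 4x_2 ≥ 8. Together they would need 8 ≤ 2x_1 - 4x_2 ≤ 3, which is impossible since 8 > 3. No point satisfies all constraints.

Infeasible — the constraint set is empty.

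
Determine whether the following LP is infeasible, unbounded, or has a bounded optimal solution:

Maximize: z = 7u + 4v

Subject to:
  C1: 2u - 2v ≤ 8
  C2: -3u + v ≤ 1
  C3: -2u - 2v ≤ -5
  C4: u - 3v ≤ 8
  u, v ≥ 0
Feasible point: (1, 2) satisfies every constraint, so the LP is feasible.
Direction d = (1, 1): for each constraint row a, a·d ≤ 0 —
  (2)(1) + (-2)(1) = 0 ≤ 0
  (-3)(1) + (1)(1) = -2 ≤ 0
  (-2)(1) + (-2)(1) = -4 ≤ 0
  (1)(1) + (-3)(1) = -2 ≤ 0
and d ≥ 0, so (1, 2) + t·d stays feasible for every t ≥ 0. Along this ray z = 7u + 4v changes by 11 per unit t, so z → +∞.

Unbounded — the objective can increase without bound over the feasible region.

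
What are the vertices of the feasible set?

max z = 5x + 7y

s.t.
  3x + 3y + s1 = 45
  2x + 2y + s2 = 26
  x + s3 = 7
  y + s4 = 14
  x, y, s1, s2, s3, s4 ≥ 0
Each vertex is the intersection of two constraint boundaries that also satisfies all remaining constraints:
  x = 0 and y = 0 → (0, 0)
  x = 7 and y = 0 → (7, 0)
  2x + 2y = 26 and x = 7 → (7, 6)
  2x + 2y = 26 and x = 0 → (0, 13)

Vertices: (0, 0), (7, 0), (7, 6), (0, 13)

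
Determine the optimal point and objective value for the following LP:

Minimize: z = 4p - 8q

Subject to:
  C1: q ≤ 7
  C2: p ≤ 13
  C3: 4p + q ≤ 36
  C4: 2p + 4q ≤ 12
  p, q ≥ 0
Each vertex is the intersection of two constraint boundaries that also satisfies all remaining constraints:
  p = 0 and q = 0 → (0, 0)
  2p + 4q = 12 and q = 0 → (6, 0)
  2p + 4q = 12 and p = 0 → (0, 3)

Evaluating z = 4p - 8q at each vertex:
  (0, 0): z = 0
  (6, 0): z = 24
  (0, 3): z = -24

The minimum is at (0, 3) with z = -24.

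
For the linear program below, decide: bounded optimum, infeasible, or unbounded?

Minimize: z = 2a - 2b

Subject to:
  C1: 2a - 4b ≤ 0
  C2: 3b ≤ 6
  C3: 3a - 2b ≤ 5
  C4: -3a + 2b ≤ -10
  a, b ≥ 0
C3 requires 3a - 2b ≤ 5, while C4 (-3a + 2b ≤ -10) is equivalent to 3a - 2b ≥ 10. Together they would need 10 ≤ 3a - 2b ≤ 5, which is impossible since 10 > 5. No point satisfies all constraints.

The feasible region is empty; the LP is infeasible.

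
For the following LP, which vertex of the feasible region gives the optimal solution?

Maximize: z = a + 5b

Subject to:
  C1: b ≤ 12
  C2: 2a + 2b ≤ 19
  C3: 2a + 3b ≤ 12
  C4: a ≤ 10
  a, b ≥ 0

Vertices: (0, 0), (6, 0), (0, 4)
Evaluating z = a + 5b at each vertex:
  (0, 0): z = 0
  (6, 0): z = 6
  (0, 4): z = 20

The largest value is z = 20, attained at (0, 4).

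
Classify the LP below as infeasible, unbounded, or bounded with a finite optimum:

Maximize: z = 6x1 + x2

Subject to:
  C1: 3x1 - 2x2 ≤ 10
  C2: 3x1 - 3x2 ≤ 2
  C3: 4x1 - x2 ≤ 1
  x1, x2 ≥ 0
Feasible point: (0, 0) satisfies every constraint, so the LP is feasible.
Direction d = (0, 1): for each constraint row a, a·d ≤ 0 —
  (3)(0) + (-2)(1) = -2 ≤ 0
  (3)(0) + (-3)(1) = -3 ≤ 0
  (4)(0) + (-1)(1) = -1 ≤ 0
and d ≥ 0, so (0, 0) + t·d stays feasible for every t ≥ 0. Along this ray z = 6x1 + x2 changes by 1 per unit t, so z → +∞.

The LP is unbounded; z can be made arbitrarily large.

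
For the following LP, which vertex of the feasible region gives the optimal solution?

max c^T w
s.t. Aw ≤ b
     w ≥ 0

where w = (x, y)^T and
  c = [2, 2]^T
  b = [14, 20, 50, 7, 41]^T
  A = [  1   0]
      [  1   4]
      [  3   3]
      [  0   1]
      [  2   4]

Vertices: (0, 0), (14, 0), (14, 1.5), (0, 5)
Evaluating z = 2x + 2y at each vertex:
  (0, 0): z = 0
  (14, 0): z = 28
  (14, 1.5): z = 31
  (0, 5): z = 10

The largest value is z = 31, attained at (14, 1.5).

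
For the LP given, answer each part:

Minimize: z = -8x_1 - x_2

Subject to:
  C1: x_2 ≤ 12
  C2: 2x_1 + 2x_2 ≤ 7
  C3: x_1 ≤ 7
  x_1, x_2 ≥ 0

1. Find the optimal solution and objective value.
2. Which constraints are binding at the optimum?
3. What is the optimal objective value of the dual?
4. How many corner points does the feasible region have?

1. x_1 = 3.5, x_2 = 0, z = -28
2. C2, x_2 ≥ 0
3. -28 (by strong duality, equal to the primal optimum)
4. 3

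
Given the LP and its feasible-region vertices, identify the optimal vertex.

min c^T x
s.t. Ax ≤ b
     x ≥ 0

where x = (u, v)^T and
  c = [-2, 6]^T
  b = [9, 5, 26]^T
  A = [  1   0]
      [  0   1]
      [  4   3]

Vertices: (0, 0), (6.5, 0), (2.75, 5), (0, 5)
(6.5, 0) with z = -13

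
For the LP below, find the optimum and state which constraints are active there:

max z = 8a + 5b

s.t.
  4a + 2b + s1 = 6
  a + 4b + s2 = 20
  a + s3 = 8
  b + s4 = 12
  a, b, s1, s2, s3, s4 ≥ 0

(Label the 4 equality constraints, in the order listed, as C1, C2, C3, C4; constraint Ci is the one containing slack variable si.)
Optimal: a = 0, b = 3
Slack at optimum:
  C1: slack = 0 (binding)
  C2: slack = 8
  C3: slack = 8
  C4: slack = 9
  a ≥ 0: a = 0 (binding)
  b ≥ 0: b = 3
Binding constraints: C1, a ≥ 0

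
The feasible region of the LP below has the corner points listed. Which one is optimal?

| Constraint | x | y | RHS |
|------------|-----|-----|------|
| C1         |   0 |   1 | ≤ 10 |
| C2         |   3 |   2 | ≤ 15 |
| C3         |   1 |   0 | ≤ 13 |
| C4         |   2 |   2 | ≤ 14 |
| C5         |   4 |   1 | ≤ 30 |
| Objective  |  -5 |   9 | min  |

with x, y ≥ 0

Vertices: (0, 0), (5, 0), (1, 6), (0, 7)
Evaluating z = -5x + 9y at each vertex:
  (0, 0): z = 0
  (5, 0): z = -25
  (1, 6): z = 49
  (0, 7): z = 63

The smallest value is z = -25, attained at (5, 0).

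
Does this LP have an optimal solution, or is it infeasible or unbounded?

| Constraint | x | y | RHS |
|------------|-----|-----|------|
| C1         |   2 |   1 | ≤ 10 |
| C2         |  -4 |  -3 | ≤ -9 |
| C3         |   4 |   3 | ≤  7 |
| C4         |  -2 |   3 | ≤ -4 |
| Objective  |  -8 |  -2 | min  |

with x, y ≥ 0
C3 requires 4x + 3y ≤ 7, while C2 (-4x - 3y ≤ -9) is equivalent to 4x + 3y ≥ 9. Together they would need 9 ≤ 4x + 3y ≤ 7, which is impossible since 9 > 7. No point satisfies all constraints.

The feasible region is empty; the LP is infeasible.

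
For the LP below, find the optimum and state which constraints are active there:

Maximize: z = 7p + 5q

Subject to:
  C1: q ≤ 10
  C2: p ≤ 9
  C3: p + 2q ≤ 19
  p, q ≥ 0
Optimal: p = 9, q = 5
Binding: C2, C3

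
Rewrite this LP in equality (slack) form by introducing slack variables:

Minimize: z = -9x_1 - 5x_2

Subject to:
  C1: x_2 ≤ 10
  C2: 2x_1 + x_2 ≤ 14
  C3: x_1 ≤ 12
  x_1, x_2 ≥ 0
min z = -9x_1 - 5x_2

s.t.
  x_2 + s1 = 10
  2x_1 + x_2 + s2 = 14
  x_1 + s3 = 12
  x_1, x_2, s1, s2, s3 ≥ 0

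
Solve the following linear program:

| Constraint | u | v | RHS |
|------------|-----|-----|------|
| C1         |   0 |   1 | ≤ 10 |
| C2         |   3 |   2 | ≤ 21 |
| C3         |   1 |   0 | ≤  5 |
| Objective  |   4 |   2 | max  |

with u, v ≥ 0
Each vertex is the intersection of two constraint boundaries that also satisfies all remaining constraints:
  u = 0 and v = 0 → (0, 0)
  u = 5 and v = 0 → (5, 0)
  3u + 2v = 21 and u = 5 → (5, 3)
  v = 10 and 3u + 2v = 21 → (0.3333, 10)
  v = 10 and u = 0 → (0, 10)

Evaluating z = 4u + 2v at each vertex:
  (0, 0): z = 0
  (5, 0): z = 20
  (5, 3): z = 26
  (0.3333, 10): z = 21.33
  (0, 10): z = 20

The maximum is at (5, 3) with z = 26.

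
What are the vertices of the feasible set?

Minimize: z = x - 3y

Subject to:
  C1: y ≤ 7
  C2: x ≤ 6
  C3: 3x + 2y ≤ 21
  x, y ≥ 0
Each vertex is the intersection of two constraint boundaries that also satisfies all remaining constraints:
  x = 0 and y = 0 → (0, 0)
  x = 6 and y = 0 → (6, 0)
  x = 6 and 3x + 2y = 21 → (6, 1.5)
  y = 7 and 3x + 2y = 21 → (2.333, 7)
  y = 7 and x = 0 → (0, 7)

Vertices: (0, 0), (6, 0), (6, 1.5), (2.333, 7), (0, 7)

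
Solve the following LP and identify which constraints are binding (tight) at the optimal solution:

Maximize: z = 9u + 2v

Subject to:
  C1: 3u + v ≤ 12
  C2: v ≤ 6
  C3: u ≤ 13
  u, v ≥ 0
Optimal: u = 4, v = 0
Slack at optimum:
  C1: slack = 0 (binding)
  C2: slack = 6
  C3: slack = 9
  u ≥ 0: u = 4
  v ≥ 0: v = 0 (binding)
Binding constraints: C1, v ≥ 0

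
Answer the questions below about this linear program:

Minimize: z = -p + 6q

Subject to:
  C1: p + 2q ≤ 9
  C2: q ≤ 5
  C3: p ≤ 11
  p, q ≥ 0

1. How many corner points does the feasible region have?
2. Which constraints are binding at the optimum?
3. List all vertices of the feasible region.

1. 3
2. C1, q ≥ 0
3. (0, 0), (9, 0), (0, 4.5)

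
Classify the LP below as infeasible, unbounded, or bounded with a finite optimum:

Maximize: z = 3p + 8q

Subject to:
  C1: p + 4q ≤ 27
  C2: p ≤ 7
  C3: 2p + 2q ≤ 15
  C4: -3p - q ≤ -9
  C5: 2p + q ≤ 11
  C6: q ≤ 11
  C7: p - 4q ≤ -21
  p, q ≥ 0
The point (1, 6.5) satisfies every constraint, so the LP is feasible; the constraints give p ≤ 7 and q ≤ 11, which with p, q ≥ 0 keep the feasible region inside a bounded box. A feasible, bounded LP attains a finite optimum at a vertex.

Bounded optimum: z* = 55 at (1, 6.5).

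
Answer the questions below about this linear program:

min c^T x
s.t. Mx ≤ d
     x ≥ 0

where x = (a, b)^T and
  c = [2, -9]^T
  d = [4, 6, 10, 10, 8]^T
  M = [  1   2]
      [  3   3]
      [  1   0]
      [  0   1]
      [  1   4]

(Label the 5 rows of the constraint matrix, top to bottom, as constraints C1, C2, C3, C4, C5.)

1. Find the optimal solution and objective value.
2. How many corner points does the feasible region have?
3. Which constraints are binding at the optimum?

1. a = 0, b = 2, z = -18
2. 3
3. C1, C2, C5, a ≥ 0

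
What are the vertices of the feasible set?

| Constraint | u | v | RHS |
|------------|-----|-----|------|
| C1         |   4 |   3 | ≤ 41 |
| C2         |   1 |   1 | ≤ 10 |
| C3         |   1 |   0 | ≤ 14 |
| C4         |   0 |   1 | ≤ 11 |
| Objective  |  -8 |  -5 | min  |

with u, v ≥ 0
Each vertex is the intersection of two constraint boundaries that also satisfies all remaining constraints:
  u = 0 and v = 0 → (0, 0)
  u + v = 10 and v = 0 → (10, 0)
  u + v = 10 and u = 0 → (0, 10)

Vertices: (0, 0), (10, 0), (0, 10)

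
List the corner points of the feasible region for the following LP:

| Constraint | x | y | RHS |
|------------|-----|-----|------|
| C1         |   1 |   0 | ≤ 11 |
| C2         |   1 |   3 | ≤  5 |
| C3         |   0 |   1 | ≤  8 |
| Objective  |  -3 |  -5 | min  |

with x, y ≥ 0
Each vertex is the intersection of two constraint boundaries that also satisfies all remaining constraints:
  x = 0 and y = 0 → (0, 0)
  x + 3y = 5 and y = 0 → (5, 0)
  x + 3y = 5 and x = 0 → (0, 1.667)

Vertices: (0, 0), (5, 0), (0, 1.667)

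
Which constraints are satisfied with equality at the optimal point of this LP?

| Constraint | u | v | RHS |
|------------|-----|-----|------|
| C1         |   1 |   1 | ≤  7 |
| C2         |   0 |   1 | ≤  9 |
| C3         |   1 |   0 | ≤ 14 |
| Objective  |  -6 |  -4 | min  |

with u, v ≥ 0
Optimal: u = 7, v = 0
Slack at optimum:
  C1: slack = 0 (binding)
  C2: slack = 9
  C3: slack = 7
  u ≥ 0: u = 7
  v ≥ 0: v = 0 (binding)
Binding constraints: C1, v ≥ 0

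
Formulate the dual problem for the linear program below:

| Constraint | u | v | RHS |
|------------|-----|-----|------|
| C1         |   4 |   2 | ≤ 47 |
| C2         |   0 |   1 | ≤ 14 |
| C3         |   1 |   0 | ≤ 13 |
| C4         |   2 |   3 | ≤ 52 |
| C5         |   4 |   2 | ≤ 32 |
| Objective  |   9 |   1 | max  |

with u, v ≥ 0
Minimize: z = 47y1 + 14y2 + 13y3 + 52y4 + 32y5

Subject to:
  C1: -4y1 - y3 - 2y4 - 4y5 ≤ -9
  C2: -2y1 - y2 - 3y4 - 2y5 ≤ -1
  y1, y2, y3, y4, y5 ≥ 0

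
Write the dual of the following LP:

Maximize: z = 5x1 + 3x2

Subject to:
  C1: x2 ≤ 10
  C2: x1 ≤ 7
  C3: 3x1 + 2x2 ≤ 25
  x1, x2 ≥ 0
Minimize: z = 10y1 + 7y2 + 25y3

Subject to:
  C1: -y2 - 3y3 ≤ -5
  C2: -y1 - 2y3 ≤ -3
  y1, y2, y3 ≥ 0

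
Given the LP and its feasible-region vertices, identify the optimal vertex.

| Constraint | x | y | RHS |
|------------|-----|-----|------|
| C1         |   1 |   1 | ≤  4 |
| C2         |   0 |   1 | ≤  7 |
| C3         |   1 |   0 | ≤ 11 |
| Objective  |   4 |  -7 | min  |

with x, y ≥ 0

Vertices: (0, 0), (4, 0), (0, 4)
Evaluating z = 4x - 7y at each vertex:
  (0, 0): z = 0
  (4, 0): z = 16
  (0, 4): z = -28

The smallest value is z = -28, attained at (0, 4).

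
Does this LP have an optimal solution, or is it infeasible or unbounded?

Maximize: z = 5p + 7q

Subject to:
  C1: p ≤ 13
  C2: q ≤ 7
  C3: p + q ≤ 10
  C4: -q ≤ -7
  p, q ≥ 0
The point (3, 7) satisfies every constraint, so the LP is feasible; the constraints give p ≤ 13 and q ≤ 7, which with p, q ≥ 0 keep the feasible region inside a bounded box. A feasible, bounded LP attains a finite optimum at a vertex.

Evaluating z = 5p + 7q at each vertex:
  (3, 7): z = 64
  (0, 7): z = 49

The LP has an optimal solution: (3, 7) with z = 64.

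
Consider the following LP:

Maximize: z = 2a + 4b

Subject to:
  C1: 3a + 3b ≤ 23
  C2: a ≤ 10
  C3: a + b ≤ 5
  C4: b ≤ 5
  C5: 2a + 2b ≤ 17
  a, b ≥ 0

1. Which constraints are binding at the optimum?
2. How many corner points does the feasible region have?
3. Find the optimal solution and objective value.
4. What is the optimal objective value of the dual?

1. C3, C4, a ≥ 0
2. 3
3. a = 0, b = 5, z = 20
4. 20 (by strong duality, equal to the primal optimum)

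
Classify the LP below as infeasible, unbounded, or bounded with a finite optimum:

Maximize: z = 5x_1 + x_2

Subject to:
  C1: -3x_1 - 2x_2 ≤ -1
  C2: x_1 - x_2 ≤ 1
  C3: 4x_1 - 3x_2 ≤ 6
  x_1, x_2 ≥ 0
Feasible point: (0, 1) satisfies every constraint, so the LP is feasible.
Direction d = (0, 1): for each constraint row a, a·d ≤ 0 —
  (-3)(0) + (-2)(1) = -2 ≤ 0
  (1)(0) + (-1)(1) = -1 ≤ 0
  (4)(0) + (-3)(1) = -3 ≤ 0
and d ≥ 0, so (0, 1) + t·d stays feasible for every t ≥ 0. Along this ray z = 5x_1 + x_2 changes by 1 per unit t, so z → +∞.

Unbounded: there is a feasible ray along which z → +∞.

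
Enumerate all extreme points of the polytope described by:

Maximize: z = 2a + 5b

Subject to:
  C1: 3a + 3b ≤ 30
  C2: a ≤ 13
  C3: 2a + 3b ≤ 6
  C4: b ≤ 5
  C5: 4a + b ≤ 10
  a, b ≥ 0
Each vertex is the intersection of two constraint boundaries that also satisfies all remaining constraints:
  a = 0 and b = 0 → (0, 0)
  4a + b = 10 and b = 0 → (2.5, 0)
  2a + 3b = 6 and 4a + b = 10 → (2.4, 0.4)
  2a + 3b = 6 and a = 0 → (0, 2)

Vertices: (0, 0), (2.5, 0), (2.4, 0.4), (0, 2)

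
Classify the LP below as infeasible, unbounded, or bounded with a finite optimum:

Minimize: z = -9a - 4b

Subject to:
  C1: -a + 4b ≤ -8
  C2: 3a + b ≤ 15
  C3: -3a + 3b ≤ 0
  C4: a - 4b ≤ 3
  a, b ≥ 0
C4 requires a - 4b ≤ 3, while C1 (-a + 4b ≤ -8) is equivalent to a - 4b ≥ 8. Together they would need 8 ≤ a - 4b ≤ 3, which is impossible since 8 > 3. No point satisfies all constraints.

The feasible region is empty; the LP is infeasible.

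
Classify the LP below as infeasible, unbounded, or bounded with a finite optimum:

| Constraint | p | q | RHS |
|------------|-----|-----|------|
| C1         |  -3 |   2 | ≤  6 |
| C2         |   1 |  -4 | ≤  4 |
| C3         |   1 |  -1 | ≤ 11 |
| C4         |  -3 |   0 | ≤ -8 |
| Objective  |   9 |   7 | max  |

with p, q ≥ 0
Feasible point: (3, 0) satisfies every constraint, so the LP is feasible.
Direction d = (1, 1): for each constraint row a, a·d ≤ 0 —
  (-3)(1) + (2)(1) = -1 ≤ 0
  (1)(1) + (-4)(1) = -3 ≤ 0
  (1)(1) + (-1)(1) = 0 ≤ 0
  (-3)(1) + (0)(1) = -3 ≤ 0
and d ≥ 0, so (3, 0) + t·d stays feasible for every t ≥ 0. Along this ray z = 9p + 7q changes by 16 per unit t, so z → +∞.

Unbounded: there is a feasible ray along which z → +∞.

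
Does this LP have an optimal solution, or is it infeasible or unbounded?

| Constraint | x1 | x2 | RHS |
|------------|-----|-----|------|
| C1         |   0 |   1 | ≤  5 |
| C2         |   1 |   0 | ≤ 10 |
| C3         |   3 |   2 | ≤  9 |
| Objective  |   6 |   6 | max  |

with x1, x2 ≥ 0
The point (0, 4.5) satisfies every constraint, so the LP is feasible; the constraints give x1 ≤ 10 and x2 ≤ 5, which with x1, x2 ≥ 0 keep the feasible region inside a bounded box. A feasible, bounded LP attains a finite optimum at a vertex.

Evaluating z = 6x1 + 6x2 at each vertex:
  (0, 0): z = 0
  (3, 0): z = 18
  (0, 4.5): z = 27

The LP has an optimal solution: (0, 4.5) with z = 27.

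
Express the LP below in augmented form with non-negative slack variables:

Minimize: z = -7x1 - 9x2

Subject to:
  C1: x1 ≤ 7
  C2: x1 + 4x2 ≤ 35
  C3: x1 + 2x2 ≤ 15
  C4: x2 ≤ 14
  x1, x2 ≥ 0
min z = -7x1 - 9x2

s.t.
  x1 + s1 = 7
  x1 + 4x2 + s2 = 35
  x1 + 2x2 + s3 = 15
  x2 + s4 = 14
  x1, x2, s1, s2, s3, s4 ≥ 0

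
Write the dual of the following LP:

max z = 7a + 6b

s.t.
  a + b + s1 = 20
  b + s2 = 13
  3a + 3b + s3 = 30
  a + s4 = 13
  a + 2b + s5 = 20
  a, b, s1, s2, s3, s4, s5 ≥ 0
Minimize: z = 20y1 + 13y2 + 30y3 + 13y4 + 20y5

Subject to:
  C1: -y1 - 3y3 - y4 - y5 ≤ -7
  C2: -y1 - y2 - 3y3 - 2y5 ≤ -6
  y1, y2, y3, y4, y5 ≥ 0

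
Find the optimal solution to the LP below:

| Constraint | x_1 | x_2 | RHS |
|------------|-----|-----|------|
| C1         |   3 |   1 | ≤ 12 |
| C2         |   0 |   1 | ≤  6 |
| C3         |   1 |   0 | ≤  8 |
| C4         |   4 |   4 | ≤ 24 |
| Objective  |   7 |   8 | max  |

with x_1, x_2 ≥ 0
x_1 = 0, x_2 = 6, z = 48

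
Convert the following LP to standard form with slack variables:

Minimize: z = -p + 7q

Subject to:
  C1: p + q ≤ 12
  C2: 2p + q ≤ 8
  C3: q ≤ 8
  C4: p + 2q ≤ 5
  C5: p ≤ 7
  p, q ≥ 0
min z = -p + 7q

s.t.
  p + q + s1 = 12
  2p + q + s2 = 8
  q + s3 = 8
  p + 2q + s4 = 5
  p + s5 = 7
  p, q, s1, s2, s3, s4, s5 ≥ 0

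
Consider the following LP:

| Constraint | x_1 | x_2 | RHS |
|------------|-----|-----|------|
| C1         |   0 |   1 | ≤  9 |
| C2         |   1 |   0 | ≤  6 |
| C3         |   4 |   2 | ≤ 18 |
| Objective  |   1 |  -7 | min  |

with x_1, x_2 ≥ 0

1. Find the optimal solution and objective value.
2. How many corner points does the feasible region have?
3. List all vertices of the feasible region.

1. x_1 = 0, x_2 = 9, z = -63
2. 3
3. (0, 0), (4.5, 0), (0, 9)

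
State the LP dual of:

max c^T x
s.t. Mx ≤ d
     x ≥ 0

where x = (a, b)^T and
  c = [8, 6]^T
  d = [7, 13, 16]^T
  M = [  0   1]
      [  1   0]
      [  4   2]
Minimize: z = 7y1 + 13y2 + 16y3

Subject to:
  C1: -y2 - 4y3 ≤ -8
  C2: -y1 - 2y3 ≤ -6
  y1, y2, y3 ≥ 0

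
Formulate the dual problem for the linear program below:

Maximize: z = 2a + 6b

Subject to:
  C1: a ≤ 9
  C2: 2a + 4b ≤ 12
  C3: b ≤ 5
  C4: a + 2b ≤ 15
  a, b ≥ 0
Minimize: z = 9y1 + 12y2 + 5y3 + 15y4

Subject to:
  C1: -y1 - 2y2 - y4 ≤ -2
  C2: -4y2 - y3 - 2y4 ≤ -6
  y1, y2, y3, y4 ≥ 0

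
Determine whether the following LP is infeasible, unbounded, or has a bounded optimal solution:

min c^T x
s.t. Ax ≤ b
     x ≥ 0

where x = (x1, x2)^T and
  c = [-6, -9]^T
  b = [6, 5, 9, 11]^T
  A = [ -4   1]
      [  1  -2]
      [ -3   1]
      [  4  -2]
Feasible point: (0, 0) satisfies every constraint, so the LP is feasible.
Direction d = (1, 3): for each constraint row a, a·d ≤ 0 —
  (-4)(1) + (1)(3) = -1 ≤ 0
  (1)(1) + (-2)(3) = -5 ≤ 0
  (-3)(1) + (1)(3) = 0 ≤ 0
  (4)(1) + (-2)(3) = -2 ≤ 0
and d ≥ 0, so (0, 0) + t·d stays feasible for every t ≥ 0. Along this ray z = -6x1 - 9x2 changes by -33 per unit t, so z → −∞.

The LP is unbounded; z can be made arbitrarily small.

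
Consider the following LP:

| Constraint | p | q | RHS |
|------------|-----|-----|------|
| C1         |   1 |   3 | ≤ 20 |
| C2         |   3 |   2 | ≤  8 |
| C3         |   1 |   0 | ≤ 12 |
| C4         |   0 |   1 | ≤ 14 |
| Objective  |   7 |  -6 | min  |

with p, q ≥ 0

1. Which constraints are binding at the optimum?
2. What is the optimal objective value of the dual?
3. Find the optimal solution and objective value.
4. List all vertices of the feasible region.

1. C2, p ≥ 0
2. -24 (by strong duality, equal to the primal optimum)
3. p = 0, q = 4, z = -24
4. (0, 0), (2.667, 0), (0, 4)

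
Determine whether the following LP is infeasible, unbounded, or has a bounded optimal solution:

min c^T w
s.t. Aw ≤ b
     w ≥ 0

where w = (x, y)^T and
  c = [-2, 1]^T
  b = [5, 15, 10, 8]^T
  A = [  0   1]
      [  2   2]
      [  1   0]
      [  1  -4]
The point (7.5, 0) satisfies every constraint, so the LP is feasible; the constraints give x ≤ 10 and y ≤ 5, which with x, y ≥ 0 keep the feasible region inside a bounded box. A feasible, bounded LP attains a finite optimum at a vertex.

Evaluating z = -2x + y at each vertex:
  (0, 0): z = 0
  (7.5, 0): z = -15
  (2.5, 5): z = 0
  (0, 5): z = 5

The LP has an optimal solution: (7.5, 0) with z = -15.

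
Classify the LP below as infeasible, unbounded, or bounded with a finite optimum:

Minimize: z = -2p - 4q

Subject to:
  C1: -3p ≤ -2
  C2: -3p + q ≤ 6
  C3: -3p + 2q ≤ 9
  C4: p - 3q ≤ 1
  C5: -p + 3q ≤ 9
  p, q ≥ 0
Feasible point: (1, 0) satisfies every constraint, so the LP is feasible.
Direction d = (3, 1): for each constraint row a, a·d ≤ 0 —
  (-3)(3) + (0)(1) = -9 ≤ 0
  (-3)(3) + (1)(1) = -8 ≤ 0
  (-3)(3) + (2)(1) = -7 ≤ 0
  (1)(3) + (-3)(1) = 0 ≤ 0
  (-1)(3) + (3)(1) = 0 ≤ 0
and d ≥ 0, so (1, 0) + t·d stays feasible for every t ≥ 0. Along this ray z = -2p - 4q changes by -10 per unit t, so z → −∞.

Unbounded: there is a feasible ray along which z → −∞.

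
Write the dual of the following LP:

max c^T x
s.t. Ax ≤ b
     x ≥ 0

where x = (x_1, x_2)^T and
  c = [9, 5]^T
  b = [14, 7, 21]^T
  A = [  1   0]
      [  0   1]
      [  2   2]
Minimize: z = 14y1 + 7y2 + 21y3

Subject to:
  C1: -y1 - 2y3 ≤ -9
  C2: -y2 - 2y3 ≤ -5
  y1, y2, y3 ≥ 0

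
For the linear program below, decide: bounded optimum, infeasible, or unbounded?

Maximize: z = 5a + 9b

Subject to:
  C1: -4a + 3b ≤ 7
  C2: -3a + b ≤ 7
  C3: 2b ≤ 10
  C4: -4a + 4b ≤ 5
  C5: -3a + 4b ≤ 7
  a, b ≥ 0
Feasible point: (0, 0) satisfies every constraint, so the LP is feasible.
Direction d = (1, 0): for each constraint row a, a·d ≤ 0 —
  (-4)(1) + (3)(0) = -4 ≤ 0
  (-3)(1) + (1)(0) = -3 ≤ 0
  (0)(1) + (2)(0) = 0 ≤ 0
  (-4)(1) + (4)(0) = -4 ≤ 0
  (-3)(1) + (4)(0) = -3 ≤ 0
and d ≥ 0, so (0, 0) + t·d stays feasible for every t ≥ 0. Along this ray z = 5a + 9b changes by 5 per unit t, so z → +∞.

Unbounded: there is a feasible ray along which z → +∞.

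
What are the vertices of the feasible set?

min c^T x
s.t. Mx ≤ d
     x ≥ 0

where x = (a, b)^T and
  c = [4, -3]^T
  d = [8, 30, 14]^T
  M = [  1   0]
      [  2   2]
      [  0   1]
Each vertex is the intersection of two constraint boundaries that also satisfies all remaining constraints:
  a = 0 and b = 0 → (0, 0)
  a = 8 and b = 0 → (8, 0)
  a = 8 and 2a + 2b = 30 → (8, 7)
  2a + 2b = 30 and b = 14 → (1, 14)
  b = 14 and a = 0 → (0, 14)

Vertices: (0, 0), (8, 0), (8, 7), (1, 14), (0, 14)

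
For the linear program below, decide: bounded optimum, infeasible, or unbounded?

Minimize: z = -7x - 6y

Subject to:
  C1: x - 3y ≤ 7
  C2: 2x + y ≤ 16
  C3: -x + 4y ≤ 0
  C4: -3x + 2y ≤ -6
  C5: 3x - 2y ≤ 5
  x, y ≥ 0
C5 requires 3x - 2y ≤ 5, while C4 (-3x + 2y ≤ -6) is equivalent to 3x - 2y ≥ 6. Together they would need 6 ≤ 3x - 2y ≤ 5, which is impossible since 6 > 5. No point satisfies all constraints.

Infeasible — the constraint set is empty.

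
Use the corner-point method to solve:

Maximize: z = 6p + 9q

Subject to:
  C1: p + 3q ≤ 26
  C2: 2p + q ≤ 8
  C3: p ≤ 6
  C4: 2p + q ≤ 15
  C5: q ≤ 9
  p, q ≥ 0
Each vertex is the intersection of two constraint boundaries that also satisfies all remaining constraints:
  p = 0 and q = 0 → (0, 0)
  2p + q = 8 and q = 0 → (4, 0)
  2p + q = 8 and p = 0 → (0, 8)

Evaluating z = 6p + 9q at each vertex:
  (0, 0): z = 0
  (4, 0): z = 24
  (0, 8): z = 72

The maximum is at (0, 8) with z = 72.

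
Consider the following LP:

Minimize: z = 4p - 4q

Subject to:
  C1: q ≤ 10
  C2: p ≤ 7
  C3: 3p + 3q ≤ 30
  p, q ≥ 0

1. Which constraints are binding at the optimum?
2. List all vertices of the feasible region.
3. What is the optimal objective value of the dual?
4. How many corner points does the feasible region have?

1. C1, C3, p ≥ 0
2. (0, 0), (7, 0), (7, 3), (0, 10)
3. -40 (by strong duality, equal to the primal optimum)
4. 4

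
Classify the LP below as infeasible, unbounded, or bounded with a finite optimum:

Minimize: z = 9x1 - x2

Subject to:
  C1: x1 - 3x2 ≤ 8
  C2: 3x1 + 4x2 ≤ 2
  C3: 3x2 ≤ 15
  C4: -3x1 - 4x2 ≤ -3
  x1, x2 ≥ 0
C2 requires 3x1 + 4x2 ≤ 2, while C4 (-3x1 - 4x2 ≤ -3) is equivalent to 3x1 + 4x2 ≥ 3. Together they would need 3 ≤ 3x1 + 4x2 ≤ 2, which is impossible since 3 > 2. No point satisfies all constraints.

Infeasible — the constraint set is empty.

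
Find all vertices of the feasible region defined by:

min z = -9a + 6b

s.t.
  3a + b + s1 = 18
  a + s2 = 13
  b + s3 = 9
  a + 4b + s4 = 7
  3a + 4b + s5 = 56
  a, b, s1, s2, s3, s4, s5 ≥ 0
Each vertex is the intersection of two constraint boundaries that also satisfies all remaining constraints:
  a = 0 and b = 0 → (0, 0)
  3a + b = 18 and b = 0 → (6, 0)
  3a + b = 18 and a + 4b = 7 → (5.909, 0.2727)
  a + 4b = 7 and a = 0 → (0, 1.75)

Vertices: (0, 0), (6, 0), (5.909, 0.2727), (0, 1.75)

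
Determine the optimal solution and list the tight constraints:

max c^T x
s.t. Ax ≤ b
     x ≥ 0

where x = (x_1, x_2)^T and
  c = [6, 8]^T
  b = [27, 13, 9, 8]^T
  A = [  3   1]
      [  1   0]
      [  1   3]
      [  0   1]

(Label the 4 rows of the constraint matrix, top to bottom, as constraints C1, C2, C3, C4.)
Optimal: x_1 = 9, x_2 = 0
Slack at optimum:
  C1: slack = 0 (binding)
  C2: slack = 4
  C3: slack = 0 (binding)
  C4: slack = 8
  x_1 ≥ 0: x_1 = 9
  x_2 ≥ 0: x_2 = 0 (binding)
Binding constraints: C1, C3, x_2 ≥ 0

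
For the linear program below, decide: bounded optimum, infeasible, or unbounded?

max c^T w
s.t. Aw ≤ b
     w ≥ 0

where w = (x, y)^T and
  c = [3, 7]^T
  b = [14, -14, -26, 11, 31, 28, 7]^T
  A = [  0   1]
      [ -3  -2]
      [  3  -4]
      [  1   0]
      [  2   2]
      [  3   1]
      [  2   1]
The point (0, 7) satisfies every constraint, so the LP is feasible; the constraints give x ≤ 11 and y ≤ 14, which with x, y ≥ 0 keep the feasible region inside a bounded box. A feasible, bounded LP attains a finite optimum at a vertex.

Evaluating z = 3x + 7y at each vertex:
  (0, 7): z = 49

Feasible with finite optimum z* = 49 at (0, 7).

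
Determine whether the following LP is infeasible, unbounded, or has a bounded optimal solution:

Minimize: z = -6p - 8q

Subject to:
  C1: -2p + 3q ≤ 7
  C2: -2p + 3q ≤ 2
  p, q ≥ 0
Feasible point: (0, 0) satisfies every constraint, so the LP is feasible.
Direction d = (1, 0): for each constraint row a, a·d ≤ 0 —
  (-2)(1) + (3)(0) = -2 ≤ 0
  (-2)(1) + (3)(0) = -2 ≤ 0
and d ≥ 0, so (0, 0) + t·d stays feasible for every t ≥ 0. Along this ray z = -6p - 8q changes by -6 per unit t, so z → −∞.

The LP is unbounded; z can be made arbitrarily small.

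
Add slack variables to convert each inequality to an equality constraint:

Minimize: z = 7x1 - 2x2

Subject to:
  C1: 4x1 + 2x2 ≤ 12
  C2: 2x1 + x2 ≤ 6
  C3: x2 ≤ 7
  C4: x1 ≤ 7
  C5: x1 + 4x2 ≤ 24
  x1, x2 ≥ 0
min z = 7x1 - 2x2

s.t.
  4x1 + 2x2 + s1 = 12
  2x1 + x2 + s2 = 6
  x2 + s3 = 7
  x1 + s4 = 7
  x1 + 4x2 + s5 = 24
  x1, x2, s1, s2, s3, s4, s5 ≥ 0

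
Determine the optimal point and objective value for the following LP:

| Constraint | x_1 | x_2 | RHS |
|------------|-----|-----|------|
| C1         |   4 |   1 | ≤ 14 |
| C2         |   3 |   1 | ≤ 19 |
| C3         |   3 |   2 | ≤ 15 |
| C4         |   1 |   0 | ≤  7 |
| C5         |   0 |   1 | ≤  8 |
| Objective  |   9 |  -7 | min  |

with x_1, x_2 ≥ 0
x_1 = 0, x_2 = 7.5, z = -52.5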